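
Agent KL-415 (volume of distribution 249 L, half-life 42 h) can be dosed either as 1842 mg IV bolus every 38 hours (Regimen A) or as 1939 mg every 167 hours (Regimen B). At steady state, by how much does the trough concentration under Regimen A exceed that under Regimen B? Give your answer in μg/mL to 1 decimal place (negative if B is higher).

8.0 μg/mL

Regimen A: f = (1/2)^(38/42) ≈ 0.5341; Cmin,ss = (1842/249)·f/(1−f) ≈ 8.480 μg/mL.
Regimen B: f = (1/2)^(167/42) ≈ 0.0635; Cmin,ss = (1939/249)·f/(1−f) ≈ 0.528 μg/mL.
Difference ≈ 8.480 − 0.528 ≈ 7.952 μg/mL.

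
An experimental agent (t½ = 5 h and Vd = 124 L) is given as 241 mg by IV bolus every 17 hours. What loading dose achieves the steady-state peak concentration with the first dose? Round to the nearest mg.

f = (1/2)^(17/5) ≈ 0.094732; accumulation ratio R = 1/(1−f) ≈ 1.10465.
Loading dose to hit Cmax,ss on first dose: D_load = D_maint·R ≈ 241 × 1.10465 ≈ 266.22 mg.

266 mg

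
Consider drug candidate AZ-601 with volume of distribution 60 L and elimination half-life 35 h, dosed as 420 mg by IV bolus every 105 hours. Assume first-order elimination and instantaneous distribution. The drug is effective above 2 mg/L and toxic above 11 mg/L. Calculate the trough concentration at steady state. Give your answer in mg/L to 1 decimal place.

1.0 mg/L

τ = 105 h = 3 half-lives, so f = (1/2)^3 = 0.125.
At steady state, R = 1/(1 − 0.125) = 8/7.
Single-dose peak C₀ = D/Vd = 420/60 = 7 mg/L.
Steady-state peak Cmax,ss = C₀·R = 7 × 8/7 ≈ 8.000 mg/L.
Steady-state trough Cmin,ss = Cmax,ss·f ≈ 8.000 × 0.125 ≈ 1.000 mg/L.
Trough 1.0 mg/L vs MEC 2 mg/L: subtherapeutic.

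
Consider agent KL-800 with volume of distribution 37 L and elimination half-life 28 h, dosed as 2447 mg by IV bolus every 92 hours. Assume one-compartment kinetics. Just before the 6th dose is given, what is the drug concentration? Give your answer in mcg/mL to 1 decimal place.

7.6 mcg/mL

f = (1/2)^(τ/t½) = (1/2)^(92/28) ≈ 0.1025.
C₀ = D/Vd = 2447/37 ≈ 66.135 mcg/mL.
Before the 6th dose, 5 doses have been given. Superposition: Cmin = C₀·(f + f² + … + f^5).
≈ 66.135 × (0.1025 + 0.0105 + 0.0011 + 0.0001 + 0.0000) ≈ 66.135 × 0.1142 ≈ 7.553 mcg/mL.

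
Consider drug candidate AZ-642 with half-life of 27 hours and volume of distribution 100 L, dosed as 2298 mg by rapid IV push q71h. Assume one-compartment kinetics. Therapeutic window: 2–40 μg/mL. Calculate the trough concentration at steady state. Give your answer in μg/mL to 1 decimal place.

Over one 71-h interval, 71/27 ≈ 2.6296 half-lives elapse, leaving f ≈ 0.1616 of each dose.
Each bolus raises the concentration by D/Vd = 2298/100 ≈ 22.980 μg/mL.
Steady-state trough Cmin,ss = C₀·f/(1−f) ≈ 22.980 × 0.1616/0.8384 ≈ 4.429 μg/mL.
Trough 4.4 μg/mL vs MEC 2 μg/mL: adequate.

4.4 μg/mL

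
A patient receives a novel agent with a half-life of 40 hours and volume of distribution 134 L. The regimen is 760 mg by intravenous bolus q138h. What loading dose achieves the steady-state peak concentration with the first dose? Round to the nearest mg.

f = (1/2)^(138/40) ≈ 0.091505; accumulation ratio R = 1/(1−f) ≈ 1.10072.
Loading dose to hit Cmax,ss on first dose: D_load = D_maint·R ≈ 760 × 1.10072 ≈ 836.55 mg.

837 mg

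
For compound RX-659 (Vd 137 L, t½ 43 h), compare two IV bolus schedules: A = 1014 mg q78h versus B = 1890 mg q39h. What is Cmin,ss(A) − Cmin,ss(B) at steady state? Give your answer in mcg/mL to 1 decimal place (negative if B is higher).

Regimen A: f = (1/2)^(78/43) ≈ 0.2844; Cmin,ss = (1014/137)·f/(1−f) ≈ 2.942 mcg/mL.
Regimen B: f = (1/2)^(39/43) ≈ 0.5333; Cmin,ss = (1890/137)·f/(1−f) ≈ 15.764 mcg/mL.
Difference ≈ 2.942 − 15.764 ≈ -12.822 mcg/mL.

-12.8 mcg/mL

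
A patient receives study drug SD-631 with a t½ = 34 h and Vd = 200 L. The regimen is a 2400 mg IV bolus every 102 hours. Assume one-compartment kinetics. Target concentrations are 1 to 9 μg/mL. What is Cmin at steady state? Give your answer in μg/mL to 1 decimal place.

The dosing interval is 3 half-lives, so f = 2^(−3) = 0.125.
At steady state, R = 1/(1 − 0.125) = 8/7.
Single-dose peak C₀ = D/Vd = 2400/200 = 12 μg/mL.
Steady-state peak Cmax,ss = C₀·R = 12 × 8/7 ≈ 13.714 μg/mL.
Steady-state trough Cmin,ss = Cmax,ss·f ≈ 13.714 × 0.125 ≈ 1.714 μg/mL.
Trough 1.7 μg/mL vs MEC 1 μg/mL: adequate.

1.7 μg/mL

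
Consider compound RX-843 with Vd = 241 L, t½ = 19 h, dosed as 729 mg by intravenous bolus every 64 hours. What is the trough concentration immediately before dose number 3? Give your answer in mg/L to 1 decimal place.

0.3 mg/L

f = (1/2)^(τ/t½) = (1/2)^(64/19) ≈ 0.0968.
C₀ = D/Vd = 729/241 ≈ 3.025 mg/L.
Before the 3rd dose, 2 doses have been given. Superposition: Cmin = C₀·(f + f²).
≈ 3.025 × (0.0968 + 0.0094) ≈ 3.025 × 0.1062 ≈ 0.321 mg/L.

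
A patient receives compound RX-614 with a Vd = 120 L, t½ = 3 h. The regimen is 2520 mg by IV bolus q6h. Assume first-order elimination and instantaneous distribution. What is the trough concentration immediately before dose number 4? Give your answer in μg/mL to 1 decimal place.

6.9 μg/mL

f = (1/2)^(τ/t½) = (1/2)^(6/3) ≈ 0.2500.
C₀ = D/Vd = 2520/120 ≈ 21.000 μg/mL.
Before the 4th dose, 3 doses have been given. Superposition: Cmin = C₀·(f + f² + … + f^3).
≈ 21.000 × (0.2500 + 0.0625 + 0.0156) ≈ 21.000 × 0.3281 ≈ 6.890 μg/mL.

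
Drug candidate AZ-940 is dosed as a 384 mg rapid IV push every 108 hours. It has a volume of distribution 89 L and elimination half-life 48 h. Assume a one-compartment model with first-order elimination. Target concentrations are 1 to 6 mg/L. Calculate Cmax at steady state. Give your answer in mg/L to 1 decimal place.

Over one 108-h interval, 108/48 ≈ 2.25 half-lives elapse, leaving f ≈ 0.2102 of each dose.
Accumulation ratio R = 1/(1 − f) ≈ 1/0.7898 ≈ 1.2661.
Single-dose peak C₀ = D/Vd = 384/89 ≈ 4.315 mg/L.
Cmax,ss = C₀/(1 − f) ≈ 4.315/0.7898 ≈ 5.463 mg/L.
Peak 5.5 mg/L vs MTC 6 mg/L: below toxic threshold.

5.5 mg/L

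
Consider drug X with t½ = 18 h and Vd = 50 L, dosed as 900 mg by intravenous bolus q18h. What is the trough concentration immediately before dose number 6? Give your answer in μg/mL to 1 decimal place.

f = (1/2)^(τ/t½) = (1/2)^(18/18) ≈ 0.5000.
C₀ = D/Vd = 900/50 ≈ 18.000 μg/mL.
Before the 6th dose, 5 doses have been given. Superposition: Cmin = C₀·(f + f² + … + f^5).
≈ 18.000 × (0.5000 + 0.2500 + 0.1250 + 0.0625 + 0.0313) ≈ 18.000 × 0.9688 ≈ 17.438 μg/mL.

17.4 μg/mL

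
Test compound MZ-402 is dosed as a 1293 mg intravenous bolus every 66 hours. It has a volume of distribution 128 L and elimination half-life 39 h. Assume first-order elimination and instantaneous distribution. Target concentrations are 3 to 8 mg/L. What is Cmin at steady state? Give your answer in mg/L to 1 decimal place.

k = ln2/t½ = ln2/39 ≈ 0.017773 h⁻¹; fraction remaining f = e^(−kτ) = e^(−0.017773×66) ≈ 0.3094.
Accumulation ratio R = 1/(1 − f) ≈ 1/0.6906 ≈ 1.4480.
Each bolus raises the concentration by D/Vd = 1293/128 ≈ 10.102 mg/L.
Cmax,ss = C₀/(1 − f) ≈ 10.102/0.6906 ≈ 14.628 mg/L.
One interval later, Cmin,ss = Cmax,ss·e^(−kτ) ≈ 14.628 × 0.3094 ≈ 4.526 mg/L.
Trough 4.5 mg/L vs MEC 3 mg/L: adequate.

4.5 mg/L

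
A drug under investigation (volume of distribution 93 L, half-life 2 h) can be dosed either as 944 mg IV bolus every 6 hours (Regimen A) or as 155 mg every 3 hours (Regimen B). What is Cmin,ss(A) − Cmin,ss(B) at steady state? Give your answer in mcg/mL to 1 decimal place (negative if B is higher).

0.5 mcg/mL

Regimen A: f = (1/2)^(6/2) ≈ 0.1250; Cmin,ss = (944/93)·f/(1−f) ≈ 1.450 mcg/mL.
Regimen B: f = (1/2)^(3/2) ≈ 0.3536; Cmin,ss = (155/93)·f/(1−f) ≈ 0.912 mcg/mL.
Difference ≈ 1.450 − 0.912 ≈ 0.538 mcg/mL.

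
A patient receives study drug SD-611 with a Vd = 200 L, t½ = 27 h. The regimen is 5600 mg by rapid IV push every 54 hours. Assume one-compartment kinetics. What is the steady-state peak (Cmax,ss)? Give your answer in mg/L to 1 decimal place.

τ = 54 h = 2 half-lives, so f = (1/2)^2 = 0.25.
At steady state, R = 1/(1 − 0.25) = 4/3.
Single-dose peak C₀ = D/Vd = 5600/200 = 28 mg/L.
Steady-state peak Cmax,ss = C₀·R = 28 × 4/3 ≈ 37.333 mg/L.

37.3 mg/L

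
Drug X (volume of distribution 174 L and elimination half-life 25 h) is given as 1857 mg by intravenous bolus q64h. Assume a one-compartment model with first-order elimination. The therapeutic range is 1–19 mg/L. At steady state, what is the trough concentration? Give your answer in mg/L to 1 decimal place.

2.2 mg/L

τ/t½ = 64/25 ≈ 2.56, so fraction remaining f = (1/2)^(64/25) ≈ 0.1696.
Single-dose peak C₀ = D/Vd = 1857/174 ≈ 10.672 mg/L.
Steady-state trough Cmin,ss = C₀·f/(1−f) ≈ 10.672 × 0.1696/0.8304 ≈ 2.180 mg/L.
Trough 2.2 mg/L vs MEC 1 mg/L: adequate.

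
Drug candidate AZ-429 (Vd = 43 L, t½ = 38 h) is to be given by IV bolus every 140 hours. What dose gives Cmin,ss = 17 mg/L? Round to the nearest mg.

τ/t½ = 140/38 ≈ 3.6842, so f = (1/2)^(140/38) ≈ 0.077793.
Cmin,ss = (D/Vd)·f/(1−f), so D = Cmin,ss·Vd·(1−f)/f.
D = 17 × 43 × (1−f)/f ≈ 17 × 43 × 11.85463 ≈ 8665.73 mg.

8666 mg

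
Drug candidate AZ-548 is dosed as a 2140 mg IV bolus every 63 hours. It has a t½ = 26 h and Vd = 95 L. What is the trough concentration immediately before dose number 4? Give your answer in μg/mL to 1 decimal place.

5.1 μg/mL

f = (1/2)^(τ/t½) = (1/2)^(63/26) ≈ 0.1865.
C₀ = D/Vd = 2140/95 ≈ 22.526 μg/mL.
Before the 4th dose, 3 doses have been given. Superposition: Cmin = C₀·(f + f² + … + f^3).
≈ 22.526 × (0.1865 + 0.0348 + 0.0065) ≈ 22.526 × 0.2278 ≈ 5.131 μg/mL.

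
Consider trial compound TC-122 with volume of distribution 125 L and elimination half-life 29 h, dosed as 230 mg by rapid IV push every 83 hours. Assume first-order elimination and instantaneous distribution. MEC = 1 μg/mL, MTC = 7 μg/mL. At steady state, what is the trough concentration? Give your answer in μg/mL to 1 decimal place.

0.3 μg/mL

τ/t½ = 83/29 ≈ 2.8621, so fraction remaining f = (1/2)^(83/29) ≈ 0.1375.
At steady state, accumulation factor R = 1/(1 − e^(−kτ)) ≈ 1.1594.
Each bolus raises the concentration by D/Vd = 230/125 ≈ 1.840 μg/mL.
Steady-state peak Cmax,ss = C₀·R ≈ 1.840 × 1.1594 ≈ 2.133 μg/mL.
One interval later, Cmin,ss = Cmax,ss·e^(−kτ) ≈ 2.133 × 0.1375 ≈ 0.293 μg/mL.
Trough 0.3 μg/mL vs MEC 1 μg/mL: subtherapeutic.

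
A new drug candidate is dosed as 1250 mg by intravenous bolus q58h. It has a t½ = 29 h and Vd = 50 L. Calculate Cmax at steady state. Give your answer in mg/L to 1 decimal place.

33.3 mg/L

The dosing interval is 2 half-lives, so f = 2^(−2) = 0.25.
At steady state, R = 1/(1 − 0.25) = 4/3.
Single-dose peak C₀ = D/Vd = 1250/50 = 25 mg/L.
Steady-state peak Cmax,ss = C₀·R = 25 × 4/3 ≈ 33.333 mg/L.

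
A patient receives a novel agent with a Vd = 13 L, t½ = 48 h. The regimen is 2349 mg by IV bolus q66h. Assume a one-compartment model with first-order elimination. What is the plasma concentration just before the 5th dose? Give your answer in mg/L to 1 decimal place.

110.9 mg/L

f = (1/2)^(τ/t½) = (1/2)^(66/48) ≈ 0.3856.
C₀ = D/Vd = 2349/13 ≈ 180.692 mg/L.
Before the 5th dose, 4 doses have been given. Superposition: Cmin = C₀·(f + f² + … + f^4).
≈ 180.692 × (0.3856 + 0.1487 + 0.0573 + 0.0221) ≈ 180.692 × 0.6137 ≈ 110.891 mg/L.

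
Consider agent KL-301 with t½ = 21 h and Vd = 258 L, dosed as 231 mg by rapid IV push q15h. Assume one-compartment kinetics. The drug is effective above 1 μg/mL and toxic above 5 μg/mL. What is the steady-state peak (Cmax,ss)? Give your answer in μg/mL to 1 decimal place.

2.3 μg/mL

Over one 15-h interval, 15/21 ≈ 0.71429 half-lives elapse, leaving f ≈ 0.6095 of each dose.
At steady state, accumulation factor R = 1/(1 − e^(−kτ)) ≈ 2.5608.
Single-dose peak C₀ = D/Vd = 231/258 ≈ 0.895 μg/mL.
Cmax,ss = C₀/(1 − f) ≈ 0.895/0.3905 ≈ 2.292 μg/mL.
Peak 2.3 μg/mL vs MTC 5 μg/mL: below toxic threshold.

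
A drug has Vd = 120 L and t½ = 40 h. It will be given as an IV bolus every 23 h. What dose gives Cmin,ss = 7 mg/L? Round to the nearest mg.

411 mg

τ/t½ = 23/40 ≈ 0.575, so f = (1/2)^(23/40) ≈ 0.671286.
Cmin,ss = (D/Vd)·f/(1−f), so D = Cmin,ss·Vd·(1−f)/f.
D = 7 × 120 × (1−f)/f ≈ 7 × 120 × 0.48968 ≈ 411.33 mg.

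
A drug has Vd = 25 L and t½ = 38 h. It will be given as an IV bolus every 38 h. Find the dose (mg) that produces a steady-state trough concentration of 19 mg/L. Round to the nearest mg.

475 mg

τ/t½ = 38/38 ≈ 1, so f = (1/2)^(38/38) ≈ 0.500000.
Cmin,ss = (D/Vd)·f/(1−f), so D = Cmin,ss·Vd·(1−f)/f.
D = 19 × 25 × (1−f)/f ≈ 19 × 25 × 1.00000 ≈ 475.00 mg.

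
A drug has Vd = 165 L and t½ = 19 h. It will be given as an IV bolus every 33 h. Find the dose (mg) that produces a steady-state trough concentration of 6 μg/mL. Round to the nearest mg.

2310 mg

τ/t½ = 33/19 ≈ 1.7368, so f = (1/2)^(33/19) ≈ 0.300026.
Cmin,ss = (D/Vd)·f/(1−f), so D = Cmin,ss·Vd·(1−f)/f.
D = 6 × 165 × (1−f)/f ≈ 6 × 165 × 2.33304 ≈ 2309.71 mg.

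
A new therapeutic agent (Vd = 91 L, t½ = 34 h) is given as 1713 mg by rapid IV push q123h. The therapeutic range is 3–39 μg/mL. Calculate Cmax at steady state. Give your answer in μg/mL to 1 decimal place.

k = ln2/t½ = ln2/34 ≈ 0.020387 h⁻¹; fraction remaining f = e^(−kτ) = e^(−0.020387×123) ≈ 0.0815.
At steady state, accumulation factor R = 1/(1 − e^(−kτ)) ≈ 1.0887.
Single-dose peak C₀ = D/Vd = 1713/91 ≈ 18.824 μg/mL.
Cmax,ss = C₀/(1 − f) ≈ 18.824/0.9185 ≈ 20.494 μg/mL.
Peak 20.5 μg/mL vs MTC 39 μg/mL: below toxic threshold.

20.5 μg/mL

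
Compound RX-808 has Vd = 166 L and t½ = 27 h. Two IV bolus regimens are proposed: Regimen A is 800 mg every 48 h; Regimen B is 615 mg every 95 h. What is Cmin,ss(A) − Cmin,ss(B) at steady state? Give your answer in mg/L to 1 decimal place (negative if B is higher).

1.6 mg/L

Regimen A: f = (1/2)^(48/27) ≈ 0.2916; Cmin,ss = (800/166)·f/(1−f) ≈ 1.984 mg/L.
Regimen B: f = (1/2)^(95/27) ≈ 0.0873; Cmin,ss = (615/166)·f/(1−f) ≈ 0.354 mg/L.
Difference ≈ 1.984 − 0.354 ≈ 1.630 mg/L.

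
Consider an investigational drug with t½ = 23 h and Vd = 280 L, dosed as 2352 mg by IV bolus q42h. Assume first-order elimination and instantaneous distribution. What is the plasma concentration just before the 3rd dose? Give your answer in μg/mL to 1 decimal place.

3.0 μg/mL

f = (1/2)^(τ/t½) = (1/2)^(42/23) ≈ 0.2820.
C₀ = D/Vd = 2352/280 ≈ 8.400 μg/mL.
Before the 3rd dose, 2 doses have been given. Superposition: Cmin = C₀·(f + f²).
≈ 8.400 × (0.2820 + 0.0795) ≈ 8.400 × 0.3615 ≈ 3.037 μg/mL.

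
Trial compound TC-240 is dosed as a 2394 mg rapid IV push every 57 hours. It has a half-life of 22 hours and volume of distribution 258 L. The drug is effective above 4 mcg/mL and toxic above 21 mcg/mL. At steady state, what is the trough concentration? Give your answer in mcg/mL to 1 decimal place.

1.8 mcg/mL

Over one 57-h interval, 57/22 ≈ 2.5909 half-lives elapse, leaving f ≈ 0.1660 of each dose.
Accumulation ratio R = 1/(1 − f) ≈ 1/0.8340 ≈ 1.1990.
Each bolus raises the concentration by D/Vd = 2394/258 ≈ 9.279 mcg/mL.
Steady-state peak Cmax,ss = C₀·R ≈ 9.279 × 1.1990 ≈ 11.126 mcg/mL.
Steady-state trough Cmin,ss = Cmax,ss·f ≈ 11.126 × 0.1660 ≈ 1.847 mcg/mL.
Trough 1.8 mcg/mL vs MEC 4 mcg/mL: subtherapeutic.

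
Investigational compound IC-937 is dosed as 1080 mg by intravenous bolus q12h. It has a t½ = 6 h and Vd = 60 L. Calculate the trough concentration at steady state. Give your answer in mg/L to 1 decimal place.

The dosing interval is 2 half-lives, so f = 2^(−2) = 0.25.
Accumulation ratio R = 1/(1 − f) = 1/0.75 = 4/3.
Single-dose peak C₀ = D/Vd = 1080/60 = 18 mg/L.
Steady-state peak Cmax,ss = C₀·R = 18 × 4/3 ≈ 24.000 mg/L.
Steady-state trough Cmin,ss = Cmax,ss·f ≈ 24.000 × 0.25 ≈ 6.000 mg/L.

6.0 mg/L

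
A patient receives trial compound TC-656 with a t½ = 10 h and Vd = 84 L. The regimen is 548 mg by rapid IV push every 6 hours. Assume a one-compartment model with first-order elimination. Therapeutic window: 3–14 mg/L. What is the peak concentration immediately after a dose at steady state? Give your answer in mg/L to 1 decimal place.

Over one 6-h interval, 6/10 ≈ 0.6 half-lives elapse, leaving f ≈ 0.6598 of each dose.
At steady state, accumulation factor R = 1/(1 − e^(−kτ)) ≈ 2.9394.
Single-dose peak C₀ = D/Vd = 548/84 ≈ 6.524 mg/L.
Steady-state peak Cmax,ss = C₀·R ≈ 6.524 × 2.9394 ≈ 19.177 mg/L.
Peak 19.2 mg/L vs MTC 14 mg/L: exceeds toxic threshold.

19.2 mg/L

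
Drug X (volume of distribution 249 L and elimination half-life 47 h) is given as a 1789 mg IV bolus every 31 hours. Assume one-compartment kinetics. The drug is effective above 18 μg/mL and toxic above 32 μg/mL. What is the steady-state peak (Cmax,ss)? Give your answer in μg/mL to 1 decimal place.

k = ln2/t½ = ln2/47 ≈ 0.014748 h⁻¹; fraction remaining f = e^(−kτ) = e^(−0.014748×31) ≈ 0.6331.
At steady state, accumulation factor R = 1/(1 − e^(−kτ)) ≈ 2.7255.
Single-dose peak C₀ = D/Vd = 1789/249 ≈ 7.185 μg/mL.
Steady-state peak Cmax,ss = C₀·R ≈ 7.185 × 2.7255 ≈ 19.583 μg/mL.
Peak 19.6 μg/mL vs MTC 32 μg/mL: below toxic threshold.

19.6 μg/mL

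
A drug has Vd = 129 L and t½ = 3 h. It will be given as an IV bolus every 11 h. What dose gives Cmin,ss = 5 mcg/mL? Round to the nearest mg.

τ/t½ = 11/3 ≈ 3.6667, so f = (1/2)^(11/3) ≈ 0.078745.
Cmin,ss = (D/Vd)·f/(1−f), so D = Cmin,ss·Vd·(1−f)/f.
D = 5 × 129 × (1−f)/f ≈ 5 × 129 × 11.69922 ≈ 7546.00 mg.

7546 mg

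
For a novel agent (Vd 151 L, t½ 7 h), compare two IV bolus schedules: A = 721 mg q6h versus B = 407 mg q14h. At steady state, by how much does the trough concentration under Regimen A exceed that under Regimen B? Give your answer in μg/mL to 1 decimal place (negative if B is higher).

Regimen A: f = (1/2)^(6/7) ≈ 0.5520; Cmin,ss = (721/151)·f/(1−f) ≈ 5.883 μg/mL.
Regimen B: f = (1/2)^(14/7) ≈ 0.2500; Cmin,ss = (407/151)·f/(1−f) ≈ 0.898 μg/mL.
Difference ≈ 5.883 − 0.898 ≈ 4.985 μg/mL.

5.0 μg/mL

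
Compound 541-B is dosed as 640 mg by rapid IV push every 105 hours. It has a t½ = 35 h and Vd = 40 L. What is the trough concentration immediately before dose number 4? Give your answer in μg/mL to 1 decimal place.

2.3 μg/mL

f = (1/2)^(τ/t½) = (1/2)^(105/35) ≈ 0.1250.
C₀ = D/Vd = 640/40 ≈ 16.000 μg/mL.
Before the 4th dose, 3 doses have been given. Superposition: Cmin = C₀·(f + f² + … + f^3).
≈ 16.000 × (0.1250 + 0.0156 + 0.0020) ≈ 16.000 × 0.1426 ≈ 2.282 μg/mL.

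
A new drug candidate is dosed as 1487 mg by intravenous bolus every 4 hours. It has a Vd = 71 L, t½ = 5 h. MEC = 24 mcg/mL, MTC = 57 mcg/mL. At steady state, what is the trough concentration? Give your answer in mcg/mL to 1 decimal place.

τ/t½ = 4/5 ≈ 0.8, so fraction remaining f = (1/2)^(4/5) ≈ 0.5743.
At steady state, accumulation factor R = 1/(1 − e^(−kτ)) ≈ 2.3491.
Each bolus raises the concentration by D/Vd = 1487/71 ≈ 20.944 mcg/mL.
Cmax,ss = C₀/(1 − f) ≈ 20.944/0.4257 ≈ 49.199 mcg/mL.
One interval later, Cmin,ss = Cmax,ss·e^(−kτ) ≈ 49.199 × 0.5743 ≈ 28.255 mcg/mL.
Trough 28.3 mcg/mL vs MEC 24 mcg/mL: adequate.

28.3 mcg/mL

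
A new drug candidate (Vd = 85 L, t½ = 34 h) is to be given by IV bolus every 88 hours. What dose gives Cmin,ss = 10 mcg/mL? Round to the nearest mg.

4262 mg

τ/t½ = 88/34 ≈ 2.5882, so f = (1/2)^(88/34) ≈ 0.166289.
Cmin,ss = (D/Vd)·f/(1−f), so D = Cmin,ss·Vd·(1−f)/f.
D = 10 × 85 × (1−f)/f ≈ 10 × 85 × 5.01363 ≈ 4261.59 mg.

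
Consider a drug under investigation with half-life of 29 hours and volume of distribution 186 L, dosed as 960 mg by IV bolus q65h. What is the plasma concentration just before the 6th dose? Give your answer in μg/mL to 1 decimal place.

1.4 μg/mL

f = (1/2)^(τ/t½) = (1/2)^(65/29) ≈ 0.2115.
C₀ = D/Vd = 960/186 ≈ 5.161 μg/mL.
Before the 6th dose, 5 doses have been given. Superposition: Cmin = C₀·(f + f² + … + f^5).
≈ 5.161 × (0.2115 + 0.0447 + 0.0095 + 0.0020 + 0.0004) ≈ 5.161 × 0.2681 ≈ 1.384 μg/mL.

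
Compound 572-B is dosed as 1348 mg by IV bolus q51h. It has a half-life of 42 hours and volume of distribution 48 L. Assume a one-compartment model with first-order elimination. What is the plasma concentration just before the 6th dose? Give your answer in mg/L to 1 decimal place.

f = (1/2)^(τ/t½) = (1/2)^(51/42) ≈ 0.4310.
C₀ = D/Vd = 1348/48 ≈ 28.083 mg/L.
Before the 6th dose, 5 doses have been given. Superposition: Cmin = C₀·(f + f² + … + f^5).
≈ 28.083 × (0.4310 + 0.1858 + 0.0801 + 0.0345 + 0.0149) ≈ 28.083 × 0.7463 ≈ 20.958 mg/L.

21.0 mg/L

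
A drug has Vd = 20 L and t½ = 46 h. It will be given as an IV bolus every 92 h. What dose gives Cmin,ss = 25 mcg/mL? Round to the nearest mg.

τ/t½ = 92/46 ≈ 2, so f = (1/2)^(92/46) ≈ 0.250000.
Cmin,ss = (D/Vd)·f/(1−f), so D = Cmin,ss·Vd·(1−f)/f.
D = 25 × 20 × (1−f)/f ≈ 25 × 20 × 3.00000 ≈ 1500.00 mg.

1500 mg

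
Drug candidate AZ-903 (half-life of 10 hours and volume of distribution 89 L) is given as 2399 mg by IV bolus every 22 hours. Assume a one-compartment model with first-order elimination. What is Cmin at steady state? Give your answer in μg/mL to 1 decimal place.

7.5 μg/mL

k = ln2/t½ = ln2/10 ≈ 0.069315 h⁻¹; fraction remaining f = e^(−kτ) = e^(−0.069315×22) ≈ 0.2176.
Accumulation ratio R = 1/(1 − f) ≈ 1/0.7824 ≈ 1.2781.
Single-dose peak C₀ = D/Vd = 2399/89 ≈ 26.955 μg/mL.
Cmax,ss = C₀/(1 − f) ≈ 26.955/0.7824 ≈ 34.452 μg/mL.
Steady-state trough Cmin,ss = Cmax,ss·f ≈ 34.452 × 0.2176 ≈ 7.497 μg/mL.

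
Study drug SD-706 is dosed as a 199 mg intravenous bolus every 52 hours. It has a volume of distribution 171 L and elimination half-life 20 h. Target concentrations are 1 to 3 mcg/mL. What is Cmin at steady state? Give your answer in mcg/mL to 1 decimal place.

0.2 mcg/mL

τ/t½ = 52/20 ≈ 2.6, so fraction remaining f = (1/2)^(52/20) ≈ 0.1649.
Single-dose peak C₀ = D/Vd = 199/171 ≈ 1.164 mcg/mL.
Steady-state trough Cmin,ss = C₀·f/(1−f) ≈ 1.164 × 0.1649/0.8351 ≈ 0.230 mcg/mL.
Trough 0.2 mcg/mL vs MEC 1 mcg/mL: subtherapeutic.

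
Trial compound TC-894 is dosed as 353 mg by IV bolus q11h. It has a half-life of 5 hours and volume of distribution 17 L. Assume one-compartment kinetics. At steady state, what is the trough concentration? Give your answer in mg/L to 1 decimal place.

5.8 mg/L

τ/t½ = 11/5 ≈ 2.2, so fraction remaining f = (1/2)^(11/5) ≈ 0.2176.
Accumulation ratio R = 1/(1 − f) ≈ 1/0.7824 ≈ 1.2781.
Single-dose peak C₀ = D/Vd = 353/17 ≈ 20.765 mg/L.
Steady-state peak Cmax,ss = C₀·R ≈ 20.765 × 1.2781 ≈ 26.540 mg/L.
One interval later, Cmin,ss = Cmax,ss·e^(−kτ) ≈ 26.540 × 0.2176 ≈ 5.775 mg/L.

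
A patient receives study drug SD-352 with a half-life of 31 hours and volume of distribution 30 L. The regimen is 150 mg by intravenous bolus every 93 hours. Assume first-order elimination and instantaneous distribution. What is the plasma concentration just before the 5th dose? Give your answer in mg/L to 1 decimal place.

f = (1/2)^(τ/t½) = (1/2)^(93/31) ≈ 0.1250.
C₀ = D/Vd = 150/30 ≈ 5.000 mg/L.
Before the 5th dose, 4 doses have been given. Superposition: Cmin = C₀·(f + f² + … + f^4).
≈ 5.000 × (0.1250 + 0.0156 + 0.0020 + 0.0002) ≈ 5.000 × 0.1428 ≈ 0.714 mg/L.

0.7 mg/L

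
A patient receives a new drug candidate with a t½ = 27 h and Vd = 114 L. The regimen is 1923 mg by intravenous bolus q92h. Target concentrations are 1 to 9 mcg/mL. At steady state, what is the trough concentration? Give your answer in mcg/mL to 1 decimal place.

1.8 mcg/mL

Over one 92-h interval, 92/27 ≈ 3.4074 half-lives elapse, leaving f ≈ 0.0942 of each dose.
Single-dose peak C₀ = D/Vd = 1923/114 ≈ 16.868 mcg/mL.
Steady-state trough Cmin,ss = C₀·f/(1−f) ≈ 16.868 × 0.0942/0.9058 ≈ 1.754 mcg/mL.
Trough 1.8 mcg/mL vs MEC 1 mcg/mL: adequate.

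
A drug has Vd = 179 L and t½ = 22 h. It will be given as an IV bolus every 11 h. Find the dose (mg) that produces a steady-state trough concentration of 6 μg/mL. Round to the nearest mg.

445 mg

τ/t½ = 11/22 ≈ 0.5, so f = (1/2)^(11/22) ≈ 0.707107.
Cmin,ss = (D/Vd)·f/(1−f), so D = Cmin,ss·Vd·(1−f)/f.
D = 6 × 179 × (1−f)/f ≈ 6 × 179 × 0.41421 ≈ 444.86 mg.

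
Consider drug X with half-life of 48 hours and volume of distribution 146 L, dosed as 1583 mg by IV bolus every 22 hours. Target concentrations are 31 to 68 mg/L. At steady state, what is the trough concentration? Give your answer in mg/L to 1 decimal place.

k = ln2/t½ = ln2/48 ≈ 0.014441 h⁻¹; fraction remaining f = e^(−kτ) = e^(−0.014441×22) ≈ 0.7278.
Accumulation ratio R = 1/(1 − f) ≈ 1/0.2722 ≈ 3.6738.
Each bolus raises the concentration by D/Vd = 1583/146 ≈ 10.842 mg/L.
Steady-state peak Cmax,ss = C₀·R ≈ 10.842 × 3.6738 ≈ 39.831 mg/L.
One interval later, Cmin,ss = Cmax,ss·e^(−kτ) ≈ 39.831 × 0.7278 ≈ 28.989 mg/L.
Trough 29.0 mg/L vs MEC 31 mg/L: subtherapeutic.

29.0 mg/L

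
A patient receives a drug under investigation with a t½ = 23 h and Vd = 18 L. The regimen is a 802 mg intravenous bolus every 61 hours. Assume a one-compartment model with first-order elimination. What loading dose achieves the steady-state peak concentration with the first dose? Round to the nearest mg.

954 mg

f = (1/2)^(61/23) ≈ 0.159080; accumulation ratio R = 1/(1−f) ≈ 1.18917.
Loading dose to hit Cmax,ss on first dose: D_load = D_maint·R ≈ 802 × 1.18917 ≈ 953.71 mg.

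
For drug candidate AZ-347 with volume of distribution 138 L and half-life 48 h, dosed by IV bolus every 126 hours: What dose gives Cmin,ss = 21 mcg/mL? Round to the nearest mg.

τ/t½ = 126/48 ≈ 2.625, so f = (1/2)^(126/48) ≈ 0.162105.
Cmin,ss = (D/Vd)·f/(1−f), so D = Cmin,ss·Vd·(1−f)/f.
D = 21 × 138 × (1−f)/f ≈ 21 × 138 × 5.16884 ≈ 14979.30 mg.

14979 mg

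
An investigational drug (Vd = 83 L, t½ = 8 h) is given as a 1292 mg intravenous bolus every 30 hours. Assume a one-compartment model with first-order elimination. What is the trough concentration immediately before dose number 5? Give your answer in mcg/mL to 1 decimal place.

f = (1/2)^(τ/t½) = (1/2)^(30/8) ≈ 0.0743.
C₀ = D/Vd = 1292/83 ≈ 15.566 mcg/mL.
Before the 5th dose, 4 doses have been given. Superposition: Cmin = C₀·(f + f² + … + f^4).
≈ 15.566 × (0.0743 + 0.0055 + 0.0004 + 0.0000) ≈ 15.566 × 0.0802 ≈ 1.248 mcg/mL.

1.2 mcg/mL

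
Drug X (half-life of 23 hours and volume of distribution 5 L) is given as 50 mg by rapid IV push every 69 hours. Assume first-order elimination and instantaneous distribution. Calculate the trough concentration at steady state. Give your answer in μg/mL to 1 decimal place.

τ = 69 h = 3 half-lives, so f = (1/2)^3 = 0.125.
At steady state, R = 1/(1 − 0.125) = 8/7.
Single-dose peak C₀ = D/Vd = 50/5 = 10 μg/mL.
Steady-state peak Cmax,ss = C₀·R = 10 × 8/7 ≈ 11.429 μg/mL.
Steady-state trough Cmin,ss = Cmax,ss·f ≈ 11.429 × 0.125 ≈ 1.429 μg/mL.

1.4 μg/mL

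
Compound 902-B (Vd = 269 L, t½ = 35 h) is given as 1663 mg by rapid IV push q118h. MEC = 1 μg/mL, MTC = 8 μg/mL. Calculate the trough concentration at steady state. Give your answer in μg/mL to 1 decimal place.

0.7 μg/mL

τ/t½ = 118/35 ≈ 3.3714, so fraction remaining f = (1/2)^(118/35) ≈ 0.0966.
Single-dose peak C₀ = D/Vd = 1663/269 ≈ 6.182 μg/mL.
Steady-state trough Cmin,ss = C₀·f/(1−f) ≈ 6.182 × 0.0966/0.9034 ≈ 0.661 μg/mL.
Trough 0.7 μg/mL vs MEC 1 μg/mL: subtherapeutic.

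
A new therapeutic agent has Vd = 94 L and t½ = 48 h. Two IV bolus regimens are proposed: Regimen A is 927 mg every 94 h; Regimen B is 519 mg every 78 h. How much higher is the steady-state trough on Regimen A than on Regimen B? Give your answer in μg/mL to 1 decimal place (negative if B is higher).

Regimen A: f = (1/2)^(94/48) ≈ 0.2573; Cmin,ss = (927/94)·f/(1−f) ≈ 3.416 μg/mL.
Regimen B: f = (1/2)^(78/48) ≈ 0.3242; Cmin,ss = (519/94)·f/(1−f) ≈ 2.649 μg/mL.
Difference ≈ 3.416 − 2.649 ≈ 0.767 μg/mL.

0.8 μg/mL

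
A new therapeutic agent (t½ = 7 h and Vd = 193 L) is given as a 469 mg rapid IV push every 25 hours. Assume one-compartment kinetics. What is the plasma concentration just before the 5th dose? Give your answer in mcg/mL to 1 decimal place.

0.2 mcg/mL

f = (1/2)^(τ/t½) = (1/2)^(25/7) ≈ 0.0841.
C₀ = D/Vd = 469/193 ≈ 2.430 mcg/mL.
Before the 5th dose, 4 doses have been given. Superposition: Cmin = C₀·(f + f² + … + f^4).
≈ 2.430 × (0.0841 + 0.0071 + 0.0006 + 0.0001) ≈ 2.430 × 0.0919 ≈ 0.223 mcg/mL.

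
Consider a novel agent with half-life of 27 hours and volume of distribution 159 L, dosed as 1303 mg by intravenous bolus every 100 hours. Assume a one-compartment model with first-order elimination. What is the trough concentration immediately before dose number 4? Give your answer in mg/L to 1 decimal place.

f = (1/2)^(τ/t½) = (1/2)^(100/27) ≈ 0.0767.
C₀ = D/Vd = 1303/159 ≈ 8.195 mg/L.
Before the 4th dose, 3 doses have been given. Superposition: Cmin = C₀·(f + f² + … + f^3).
≈ 8.195 × (0.0767 + 0.0059 + 0.0005) ≈ 8.195 × 0.0831 ≈ 0.681 mg/L.

0.7 mg/L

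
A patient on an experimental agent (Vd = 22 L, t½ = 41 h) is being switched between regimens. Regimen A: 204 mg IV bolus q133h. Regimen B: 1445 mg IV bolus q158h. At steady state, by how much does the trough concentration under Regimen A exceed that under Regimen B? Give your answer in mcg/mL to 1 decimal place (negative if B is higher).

Regimen A: f = (1/2)^(133/41) ≈ 0.1056; Cmin,ss = (204/22)·f/(1−f) ≈ 1.095 mcg/mL.
Regimen B: f = (1/2)^(158/41) ≈ 0.0692; Cmin,ss = (1445/22)·f/(1−f) ≈ 4.883 mcg/mL.
Difference ≈ 1.095 − 4.883 ≈ -3.788 mcg/mL.

-3.8 mcg/mL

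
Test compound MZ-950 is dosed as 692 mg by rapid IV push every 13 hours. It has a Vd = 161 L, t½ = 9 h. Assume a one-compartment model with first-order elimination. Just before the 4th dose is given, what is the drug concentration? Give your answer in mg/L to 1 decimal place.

f = (1/2)^(τ/t½) = (1/2)^(13/9) ≈ 0.3674.
C₀ = D/Vd = 692/161 ≈ 4.298 mg/L.
Before the 4th dose, 3 doses have been given. Superposition: Cmin = C₀·(f + f² + … + f^3).
≈ 4.298 × (0.3674 + 0.1350 + 0.0496) ≈ 4.298 × 0.5520 ≈ 2.372 mg/L.

2.4 mg/L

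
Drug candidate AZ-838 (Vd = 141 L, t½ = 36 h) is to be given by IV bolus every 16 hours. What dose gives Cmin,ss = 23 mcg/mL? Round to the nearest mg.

τ/t½ = 16/36 ≈ 0.44444, so f = (1/2)^(16/36) ≈ 0.734867.
Cmin,ss = (D/Vd)·f/(1−f), so D = Cmin,ss·Vd·(1−f)/f.
D = 23 × 141 × (1−f)/f ≈ 23 × 141 × 0.36079 ≈ 1170.04 mg.

1170 mg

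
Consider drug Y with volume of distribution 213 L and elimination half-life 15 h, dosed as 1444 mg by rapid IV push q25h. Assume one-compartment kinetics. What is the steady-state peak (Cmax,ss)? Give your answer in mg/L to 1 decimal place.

Over one 25-h interval, 25/15 ≈ 1.6667 half-lives elapse, leaving f ≈ 0.3150 of each dose.
At steady state, accumulation factor R = 1/(1 − e^(−kτ)) ≈ 1.4599.
Single-dose peak C₀ = D/Vd = 1444/213 ≈ 6.779 mg/L.
Steady-state peak Cmax,ss = C₀·R ≈ 6.779 × 1.4599 ≈ 9.897 mg/L.

9.9 mg/L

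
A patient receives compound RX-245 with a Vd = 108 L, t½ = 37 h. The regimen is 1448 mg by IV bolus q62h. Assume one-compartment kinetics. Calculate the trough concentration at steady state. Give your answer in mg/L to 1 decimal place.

6.1 mg/L

k = ln2/t½ = ln2/37 ≈ 0.018734 h⁻¹; fraction remaining f = e^(−kτ) = e^(−0.018734×62) ≈ 0.3130.
At steady state, accumulation factor R = 1/(1 − e^(−kτ)) ≈ 1.4556.
Single-dose peak C₀ = D/Vd = 1448/108 ≈ 13.407 mg/L.
Cmax,ss = C₀/(1 − f) ≈ 13.407/0.6870 ≈ 19.515 mg/L.
Steady-state trough Cmin,ss = Cmax,ss·f ≈ 19.515 × 0.3130 ≈ 6.108 mg/L.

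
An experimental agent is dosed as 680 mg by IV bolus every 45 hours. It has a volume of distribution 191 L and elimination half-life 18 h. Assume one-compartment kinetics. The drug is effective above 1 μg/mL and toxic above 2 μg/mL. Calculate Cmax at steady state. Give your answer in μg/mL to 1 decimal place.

4.3 μg/mL

Over one 45-h interval, 45/18 ≈ 2.5 half-lives elapse, leaving f ≈ 0.1768 of each dose.
At steady state, accumulation factor R = 1/(1 − e^(−kτ)) ≈ 1.2148.
Each bolus raises the concentration by D/Vd = 680/191 ≈ 3.560 μg/mL.
Steady-state peak Cmax,ss = C₀·R ≈ 3.560 × 1.2148 ≈ 4.325 μg/mL.
Peak 4.3 μg/mL vs MTC 2 μg/mL: exceeds toxic threshold.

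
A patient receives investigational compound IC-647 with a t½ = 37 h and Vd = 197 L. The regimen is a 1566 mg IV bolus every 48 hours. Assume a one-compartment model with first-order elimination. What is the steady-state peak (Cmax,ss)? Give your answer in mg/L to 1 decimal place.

k = ln2/t½ = ln2/37 ≈ 0.018734 h⁻¹; fraction remaining f = e^(−kτ) = e^(−0.018734×48) ≈ 0.4069.
Accumulation ratio R = 1/(1 − f) ≈ 1/0.5931 ≈ 1.6861.
Single-dose peak C₀ = D/Vd = 1566/197 ≈ 7.949 mg/L.
Steady-state peak Cmax,ss = C₀·R ≈ 7.949 × 1.6861 ≈ 13.403 mg/L.

13.4 mg/L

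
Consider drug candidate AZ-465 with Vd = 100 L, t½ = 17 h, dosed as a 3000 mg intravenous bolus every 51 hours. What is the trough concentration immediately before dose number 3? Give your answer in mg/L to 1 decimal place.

f = (1/2)^(τ/t½) = (1/2)^(51/17) ≈ 0.1250.
C₀ = D/Vd = 3000/100 ≈ 30.000 mg/L.
Before the 3rd dose, 2 doses have been given. Superposition: Cmin = C₀·(f + f²).
≈ 30.000 × (0.1250 + 0.0156) ≈ 30.000 × 0.1406 ≈ 4.218 mg/L.

4.2 mg/L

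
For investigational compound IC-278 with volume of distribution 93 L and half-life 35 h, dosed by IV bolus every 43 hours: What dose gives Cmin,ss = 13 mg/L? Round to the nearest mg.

1624 mg

τ/t½ = 43/35 ≈ 1.2286, so f = (1/2)^(43/35) ≈ 0.426740.
Cmin,ss = (D/Vd)·f/(1−f), so D = Cmin,ss·Vd·(1−f)/f.
D = 13 × 93 × (1−f)/f ≈ 13 × 93 × 1.34335 ≈ 1624.11 mg.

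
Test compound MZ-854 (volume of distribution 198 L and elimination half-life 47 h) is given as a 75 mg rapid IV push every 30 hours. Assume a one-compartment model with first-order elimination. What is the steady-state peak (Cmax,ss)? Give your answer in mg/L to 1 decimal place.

k = ln2/t½ = ln2/47 ≈ 0.014748 h⁻¹; fraction remaining f = e^(−kτ) = e^(−0.014748×30) ≈ 0.6425.
At steady state, accumulation factor R = 1/(1 − e^(−kτ)) ≈ 2.7972.
Single-dose peak C₀ = D/Vd = 75/198 ≈ 0.379 mg/L.
Steady-state peak Cmax,ss = C₀·R ≈ 0.379 × 2.7972 ≈ 1.060 mg/L.

1.1 mg/L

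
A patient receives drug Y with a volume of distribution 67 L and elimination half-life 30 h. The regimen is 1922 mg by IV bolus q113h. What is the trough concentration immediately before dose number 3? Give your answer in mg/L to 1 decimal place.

f = (1/2)^(τ/t½) = (1/2)^(113/30) ≈ 0.0735.
C₀ = D/Vd = 1922/67 ≈ 28.687 mg/L.
Before the 3rd dose, 2 doses have been given. Superposition: Cmin = C₀·(f + f²).
≈ 28.687 × (0.0735 + 0.0054) ≈ 28.687 × 0.0789 ≈ 2.263 mg/L.

2.3 mg/L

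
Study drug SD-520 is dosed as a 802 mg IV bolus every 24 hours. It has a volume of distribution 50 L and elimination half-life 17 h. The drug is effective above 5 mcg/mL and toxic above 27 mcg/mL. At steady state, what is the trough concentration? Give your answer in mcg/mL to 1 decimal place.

9.7 mcg/mL

τ/t½ = 24/17 ≈ 1.4118, so fraction remaining f = (1/2)^(24/17) ≈ 0.3759.
At steady state, accumulation factor R = 1/(1 − e^(−kτ)) ≈ 1.6023.
Single-dose peak C₀ = D/Vd = 802/50 ≈ 16.040 mcg/mL.
Steady-state peak Cmax,ss = C₀·R ≈ 16.040 × 1.6023 ≈ 25.701 mcg/mL.
One interval later, Cmin,ss = Cmax,ss·e^(−kτ) ≈ 25.701 × 0.3759 ≈ 9.661 mcg/mL.
Trough 9.7 mcg/mL vs MEC 5 mcg/mL: adequate.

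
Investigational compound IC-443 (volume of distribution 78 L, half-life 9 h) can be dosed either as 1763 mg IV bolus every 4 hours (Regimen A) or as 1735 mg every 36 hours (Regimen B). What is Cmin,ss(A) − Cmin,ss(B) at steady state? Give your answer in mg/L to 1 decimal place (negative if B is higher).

61.2 mg/L

Regimen A: f = (1/2)^(4/9) ≈ 0.7349; Cmin,ss = (1763/78)·f/(1−f) ≈ 62.658 mg/L.
Regimen B: f = (1/2)^(36/9) ≈ 0.0625; Cmin,ss = (1735/78)·f/(1−f) ≈ 1.483 mg/L.
Difference ≈ 62.658 − 1.483 ≈ 61.175 mg/L.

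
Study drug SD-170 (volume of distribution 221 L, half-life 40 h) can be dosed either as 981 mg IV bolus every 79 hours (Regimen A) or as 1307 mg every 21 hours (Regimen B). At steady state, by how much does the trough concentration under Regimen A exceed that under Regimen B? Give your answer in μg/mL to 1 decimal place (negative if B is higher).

Regimen A: f = (1/2)^(79/40) ≈ 0.2544; Cmin,ss = (981/221)·f/(1−f) ≈ 1.515 μg/mL.
Regimen B: f = (1/2)^(21/40) ≈ 0.6950; Cmin,ss = (1307/221)·f/(1−f) ≈ 13.476 μg/mL.
Difference ≈ 1.515 − 13.476 ≈ -11.961 μg/mL.

-12.0 μg/mL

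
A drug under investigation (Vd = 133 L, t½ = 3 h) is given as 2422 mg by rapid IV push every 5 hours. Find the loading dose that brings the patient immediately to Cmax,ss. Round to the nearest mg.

3536 mg

f = (1/2)^(5/3) ≈ 0.314980; accumulation ratio R = 1/(1−f) ≈ 1.45981.
Loading dose to hit Cmax,ss on first dose: D_load = D_maint·R ≈ 2422 × 1.45981 ≈ 3535.66 mg.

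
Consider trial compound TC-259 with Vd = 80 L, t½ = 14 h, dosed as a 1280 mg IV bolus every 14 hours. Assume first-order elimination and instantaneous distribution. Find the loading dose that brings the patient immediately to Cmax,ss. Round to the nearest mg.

f = (1/2)^(14/14) ≈ 0.500000; accumulation ratio R = 1/(1−f) ≈ 2.00000.
Loading dose to hit Cmax,ss on first dose: D_load = D_maint·R ≈ 1280 × 2.00000 ≈ 2560.00 mg.

2560 mg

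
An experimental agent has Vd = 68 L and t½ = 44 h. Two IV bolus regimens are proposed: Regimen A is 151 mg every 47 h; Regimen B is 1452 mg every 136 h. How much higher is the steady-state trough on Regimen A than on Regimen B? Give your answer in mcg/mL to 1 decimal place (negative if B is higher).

Regimen A: f = (1/2)^(47/44) ≈ 0.4769; Cmin,ss = (151/68)·f/(1−f) ≈ 2.024 mcg/mL.
Regimen B: f = (1/2)^(136/44) ≈ 0.1174; Cmin,ss = (1452/68)·f/(1−f) ≈ 2.840 mcg/mL.
Difference ≈ 2.024 − 2.840 ≈ -0.816 mcg/mL.

-0.8 mcg/mL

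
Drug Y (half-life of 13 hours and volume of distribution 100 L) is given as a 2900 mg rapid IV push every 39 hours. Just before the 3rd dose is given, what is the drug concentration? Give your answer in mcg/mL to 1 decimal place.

4.1 mcg/mL

f = (1/2)^(τ/t½) = (1/2)^(39/13) ≈ 0.1250.
C₀ = D/Vd = 2900/100 ≈ 29.000 mcg/mL.
Before the 3rd dose, 2 doses have been given. Superposition: Cmin = C₀·(f + f²).
≈ 29.000 × (0.1250 + 0.0156) ≈ 29.000 × 0.1406 ≈ 4.077 mcg/mL.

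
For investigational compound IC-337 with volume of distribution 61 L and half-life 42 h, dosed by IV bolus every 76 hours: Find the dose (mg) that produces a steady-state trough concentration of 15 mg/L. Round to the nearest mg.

2292 mg

τ/t½ = 76/42 ≈ 1.8095, so f = (1/2)^(76/42) ≈ 0.285285.
Cmin,ss = (D/Vd)·f/(1−f), so D = Cmin,ss·Vd·(1−f)/f.
D = 15 × 61 × (1−f)/f ≈ 15 × 61 × 2.50527 ≈ 2292.32 mg.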